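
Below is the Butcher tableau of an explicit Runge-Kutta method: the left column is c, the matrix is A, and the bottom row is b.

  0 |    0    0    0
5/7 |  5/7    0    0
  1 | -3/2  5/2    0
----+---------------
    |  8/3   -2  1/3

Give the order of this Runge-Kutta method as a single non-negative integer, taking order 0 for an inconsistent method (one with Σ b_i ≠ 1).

b = (8/3, -2, 1/3)
c = (0, 5/7, 1)
Ac = (0, 0, 25/14)
Σ b_i: 8/3·1 + (-2)·1 + 1/3·1 = 1 ✓
b·c: (-2)·5/7 + 1/3·1 = -23/21 ≠ 1/2 ⇒ order 1.

1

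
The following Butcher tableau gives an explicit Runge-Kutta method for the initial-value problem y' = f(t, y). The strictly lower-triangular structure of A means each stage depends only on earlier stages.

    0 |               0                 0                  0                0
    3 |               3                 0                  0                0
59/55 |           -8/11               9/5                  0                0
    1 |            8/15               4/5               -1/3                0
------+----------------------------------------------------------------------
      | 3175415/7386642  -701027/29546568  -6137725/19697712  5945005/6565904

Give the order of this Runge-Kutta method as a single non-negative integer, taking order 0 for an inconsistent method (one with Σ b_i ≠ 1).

b = (3175415/7386642, -701027/29546568, -6137725/19697712, 5945005/6565904)
c = (0, 3, 59/55, 1)
Ac = (0, 0, 27/5, 337/165)
Σ b_i: 3175415/7386642·1 + (-701027/29546568)·1 + (-6137725/19697712)·1 + 5945005/6565904·1 = 1 ✓
b·c: (-701027/29546568)·3 + (-6137725/19697712)·59/55 + 5945005/6565904·1 = 1/2 ✓
b·c²: (-701027/29546568)·9 + (-6137725/19697712)·3481/3025 + 5945005/6565904·1 = 1/3 ✓
b·Ac: (-6137725/19697712)·27/5 + 5945005/6565904·337/165 = 1/6 ✓
b·c³: (-701027/29546568)·27 + (-6137725/19697712)·205379/166375 + 5945005/6565904·1 = -8112806/67710885 ≠ 1/4 ⇒ order 3.
b·(c∘Ac): (-6137725/19697712)·1593/275 + 5945005/6565904·337/165 = 218125/4924428 ≠ 1/8
b·Ac²: (-6137725/19697712)·81/5 + 5945005/6565904·61859/9075 = 608844097/541687080 ≠ 1/12
b·A²c: 5945005/6565904·(-9/5) = -10701009/6565904 ≠ 1/24

3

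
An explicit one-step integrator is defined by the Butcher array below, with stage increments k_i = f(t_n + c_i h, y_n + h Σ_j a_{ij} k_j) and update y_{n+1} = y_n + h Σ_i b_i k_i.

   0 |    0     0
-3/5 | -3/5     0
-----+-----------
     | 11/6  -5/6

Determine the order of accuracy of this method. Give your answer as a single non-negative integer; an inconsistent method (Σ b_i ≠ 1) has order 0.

2

b = (11/6, -5/6)
c = (0, -3/5)
Σ b_i: 11/6·1 + (-5/6)·1 = 1 ✓
b·c: (-5/6)·(-3/5) = 1/2 ✓; 2 stages ⇒ order 2.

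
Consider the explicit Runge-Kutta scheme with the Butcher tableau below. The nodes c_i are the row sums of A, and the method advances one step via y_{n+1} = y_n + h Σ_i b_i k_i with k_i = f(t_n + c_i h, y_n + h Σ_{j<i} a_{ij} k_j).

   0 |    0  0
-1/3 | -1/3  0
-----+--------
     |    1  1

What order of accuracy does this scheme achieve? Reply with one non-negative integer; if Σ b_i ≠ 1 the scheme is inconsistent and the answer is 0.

0

b = (1, 1)
c = (0, -1/3)
Σ b_i: 1·1 + 1·1 = 2 ≠ 1 ⇒ order 0.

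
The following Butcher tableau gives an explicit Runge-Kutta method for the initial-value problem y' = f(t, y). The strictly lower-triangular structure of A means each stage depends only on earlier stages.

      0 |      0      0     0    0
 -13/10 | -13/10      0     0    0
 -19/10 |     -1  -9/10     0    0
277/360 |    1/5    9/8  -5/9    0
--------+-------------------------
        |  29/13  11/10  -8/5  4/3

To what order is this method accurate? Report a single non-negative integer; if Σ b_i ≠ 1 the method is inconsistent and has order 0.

b = (29/13, 11/10, -8/5, 4/3)
c = (0, -13/10, -19/10, 277/360)
Ac = (0, 0, 117/100, -293/720)
Σ b_i: 29/13·1 + 11/10·1 + (-8/5)·1 + 4/3·1 = 239/78 ≠ 1 ⇒ order 0.

0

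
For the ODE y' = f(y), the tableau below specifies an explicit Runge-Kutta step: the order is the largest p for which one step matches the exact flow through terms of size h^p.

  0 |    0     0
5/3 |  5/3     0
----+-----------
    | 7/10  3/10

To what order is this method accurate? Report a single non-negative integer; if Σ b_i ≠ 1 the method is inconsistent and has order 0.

b = (7/10, 3/10)
c = (0, 5/3)
Σ b_i: 7/10·1 + 3/10·1 = 1 ✓
b·c: 3/10·5/3 = 1/2 ✓; 2 stages ⇒ order 2.

2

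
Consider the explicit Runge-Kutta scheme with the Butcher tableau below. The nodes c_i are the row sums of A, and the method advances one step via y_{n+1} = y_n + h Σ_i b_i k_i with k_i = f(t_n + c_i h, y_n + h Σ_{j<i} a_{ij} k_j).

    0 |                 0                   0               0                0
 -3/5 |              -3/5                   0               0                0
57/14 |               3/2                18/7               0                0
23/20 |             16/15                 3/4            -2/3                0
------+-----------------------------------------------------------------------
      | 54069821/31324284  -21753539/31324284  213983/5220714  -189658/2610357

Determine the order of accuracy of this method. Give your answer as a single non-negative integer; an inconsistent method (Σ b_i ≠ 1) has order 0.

3

b = (54069821/31324284, -21753539/31324284, 213983/5220714, -189658/2610357)
c = (0, -3/5, 57/14, 23/20)
Ac = (0, 0, -54/35, -443/140)
Σ b_i: 54069821/31324284·1 + (-21753539/31324284)·1 + 213983/5220714·1 + (-189658/2610357)·1 = 1 ✓
b·c: (-21753539/31324284)·(-3/5) + 213983/5220714·57/14 + (-189658/2610357)·23/20 = 1/2 ✓
b·c²: (-21753539/31324284)·9/25 + 213983/5220714·3249/196 + (-189658/2610357)·529/400 = 1/3 ✓
b·Ac: 213983/5220714·(-54/35) + (-189658/2610357)·(-443/140) = 1/6 ✓
b·c³: (-21753539/31324284)·(-27/125) + 213983/5220714·185193/2744 + (-189658/2610357)·12167/8000 = 41014350061/14617999200 ≠ 1/4 ⇒ order 3.
b·(c∘Ac): 213983/5220714·(-1539/245) + (-189658/2610357)·(-10189/2800) = 3614123/522071400 ≠ 1/8
b·Ac²: 213983/5220714·162/175 + (-189658/2610357)·(-52827/4900) = 50020841/60908330 ≠ 1/12
b·A²c: (-189658/2610357)·36/35 = -325128/4350595 ≠ 1/24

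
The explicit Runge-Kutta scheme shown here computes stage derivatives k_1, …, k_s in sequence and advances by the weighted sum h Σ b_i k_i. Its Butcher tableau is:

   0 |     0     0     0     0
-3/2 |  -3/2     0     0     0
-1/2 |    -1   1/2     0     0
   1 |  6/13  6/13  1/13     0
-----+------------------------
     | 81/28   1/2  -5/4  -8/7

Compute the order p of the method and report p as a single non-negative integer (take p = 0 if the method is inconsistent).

b = (81/28, 1/2, -5/4, -8/7)
c = (0, -3/2, -1/2, 1)
Ac = (0, 0, -3/4, -19/26)
Σ b_i: 81/28·1 + 1/2·1 + (-5/4)·1 + (-8/7)·1 = 1 ✓
b·c: 1/2·(-3/2) + (-5/4)·(-1/2) + (-8/7)·1 = -71/56 ≠ 1/2 ⇒ order 1.

1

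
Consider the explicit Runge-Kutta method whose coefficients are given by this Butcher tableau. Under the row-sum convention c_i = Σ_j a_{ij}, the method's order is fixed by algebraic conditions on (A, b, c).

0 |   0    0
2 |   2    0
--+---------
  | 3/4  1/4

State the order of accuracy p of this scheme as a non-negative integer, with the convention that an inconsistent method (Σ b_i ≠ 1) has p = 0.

b = (3/4, 1/4)
c = (0, 2)
Σ b_i: 3/4·1 + 1/4·1 = 1 ✓
b·c: 1/4·2 = 1/2 ✓; 2 stages ⇒ order 2.

2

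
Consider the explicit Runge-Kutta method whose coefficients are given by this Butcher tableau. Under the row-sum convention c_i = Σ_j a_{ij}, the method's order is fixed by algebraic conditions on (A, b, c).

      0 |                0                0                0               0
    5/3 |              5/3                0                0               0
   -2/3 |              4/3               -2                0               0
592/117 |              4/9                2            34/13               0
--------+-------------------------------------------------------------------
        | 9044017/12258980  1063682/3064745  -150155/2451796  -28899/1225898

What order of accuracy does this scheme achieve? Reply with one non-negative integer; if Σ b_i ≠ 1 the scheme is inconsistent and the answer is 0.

3

b = (9044017/12258980, 1063682/3064745, -150155/2451796, -28899/1225898)
c = (0, 5/3, -2/3, 592/117)
Ac = (0, 0, -10/3, 62/39)
Σ b_i: 9044017/12258980·1 + 1063682/3064745·1 + (-150155/2451796)·1 + (-28899/1225898)·1 = 1 ✓
b·c: 1063682/3064745·5/3 + (-150155/2451796)·(-2/3) + (-28899/1225898)·592/117 = 1/2 ✓
b·c²: 1063682/3064745·25/9 + (-150155/2451796)·4/9 + (-28899/1225898)·350464/13689 = 1/3 ✓
b·Ac: (-150155/2451796)·(-10/3) + (-28899/1225898)·62/39 = 1/6 ✓
b·c³: 1063682/3064745·125/27 + (-150155/2451796)·(-8/27) + (-28899/1225898)·207474688/1601613 = -922207496/645435297 ≠ 1/4 ⇒ order 3.
b·(c∘Ac): (-150155/2451796)·20/9 + (-28899/1225898)·36704/4563 = -1796839/5516541 ≠ 1/8
b·Ac²: (-150155/2451796)·(-50/9) + (-28899/1225898)·262/39 = 2006597/11033082 ≠ 1/12
b·A²c: (-28899/1225898)·(-340/39) = 125970/612949 ≠ 1/24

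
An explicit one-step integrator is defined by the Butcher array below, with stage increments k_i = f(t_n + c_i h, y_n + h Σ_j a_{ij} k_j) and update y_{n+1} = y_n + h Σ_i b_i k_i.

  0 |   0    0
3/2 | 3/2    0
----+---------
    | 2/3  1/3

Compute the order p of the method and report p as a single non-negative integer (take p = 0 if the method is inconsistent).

2

b = (2/3, 1/3)
c = (0, 3/2)
Σ b_i: 2/3·1 + 1/3·1 = 1 ✓
b·c: 1/3·3/2 = 1/2 ✓; 2 stages ⇒ order 2.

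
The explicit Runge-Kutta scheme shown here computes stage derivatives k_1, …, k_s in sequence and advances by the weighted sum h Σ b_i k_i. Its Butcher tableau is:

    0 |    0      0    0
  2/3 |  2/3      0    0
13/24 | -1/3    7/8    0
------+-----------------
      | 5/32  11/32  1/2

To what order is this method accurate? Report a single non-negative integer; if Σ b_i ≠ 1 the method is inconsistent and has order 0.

b = (5/32, 11/32, 1/2)
c = (0, 2/3, 13/24)
Ac = (0, 0, 7/12)
Σ b_i: 5/32·1 + 11/32·1 + 1/2·1 = 1 ✓
b·c: 11/32·2/3 + 1/2·13/24 = 1/2 ✓
b·c²: 11/32·4/9 + 1/2·169/576 = 115/384 ≠ 1/3 ⇒ order 2.
b·Ac: 1/2·7/12 = 7/24 ≠ 1/6

2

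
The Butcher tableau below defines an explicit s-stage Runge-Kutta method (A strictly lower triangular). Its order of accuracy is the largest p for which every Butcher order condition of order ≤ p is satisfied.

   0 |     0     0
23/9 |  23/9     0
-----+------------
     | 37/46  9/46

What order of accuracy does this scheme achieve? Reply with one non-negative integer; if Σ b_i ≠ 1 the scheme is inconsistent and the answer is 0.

2

b = (37/46, 9/46)
c = (0, 23/9)
Σ b_i: 37/46·1 + 9/46·1 = 1 ✓
b·c: 9/46·23/9 = 1/2 ✓; 2 stages ⇒ order 2.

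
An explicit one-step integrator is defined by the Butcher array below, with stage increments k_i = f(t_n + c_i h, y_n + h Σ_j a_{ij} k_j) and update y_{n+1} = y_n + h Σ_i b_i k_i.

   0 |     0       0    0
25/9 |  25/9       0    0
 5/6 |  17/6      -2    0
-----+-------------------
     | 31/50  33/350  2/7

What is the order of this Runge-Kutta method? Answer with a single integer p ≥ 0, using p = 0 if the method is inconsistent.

2

b = (31/50, 33/350, 2/7)
c = (0, 25/9, 5/6)
Ac = (0, 0, -50/9)
Σ b_i: 31/50·1 + 33/350·1 + 2/7·1 = 1 ✓
b·c: 33/350·25/9 + 2/7·5/6 = 1/2 ✓
b·c²: 33/350·625/81 + 2/7·25/36 = 25/27 ≠ 1/3 ⇒ order 2.
b·Ac: 2/7·(-50/9) = -100/63 ≠ 1/6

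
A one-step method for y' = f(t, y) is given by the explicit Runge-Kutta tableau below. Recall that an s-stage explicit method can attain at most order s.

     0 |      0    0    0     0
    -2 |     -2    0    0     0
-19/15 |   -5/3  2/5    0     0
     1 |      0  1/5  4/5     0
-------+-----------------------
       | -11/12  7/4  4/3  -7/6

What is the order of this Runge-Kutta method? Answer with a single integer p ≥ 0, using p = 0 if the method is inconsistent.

1

b = (-11/12, 7/4, 4/3, -7/6)
c = (0, -2, -19/15, 1)
Ac = (0, 0, -4/5, -106/75)
Σ b_i: (-11/12)·1 + 7/4·1 + 4/3·1 + (-7/6)·1 = 1 ✓
b·c: 7/4·(-2) + 4/3·(-19/15) + (-7/6)·1 = -286/45 ≠ 1/2 ⇒ order 1.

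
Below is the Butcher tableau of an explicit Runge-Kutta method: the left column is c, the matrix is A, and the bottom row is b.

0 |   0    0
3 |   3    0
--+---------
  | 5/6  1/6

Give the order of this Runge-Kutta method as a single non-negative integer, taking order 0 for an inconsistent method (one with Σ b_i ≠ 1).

b = (5/6, 1/6)
c = (0, 3)
Σ b_i: 5/6·1 + 1/6·1 = 1 ✓
b·c: 1/6·3 = 1/2 ✓; 2 stages ⇒ order 2.

2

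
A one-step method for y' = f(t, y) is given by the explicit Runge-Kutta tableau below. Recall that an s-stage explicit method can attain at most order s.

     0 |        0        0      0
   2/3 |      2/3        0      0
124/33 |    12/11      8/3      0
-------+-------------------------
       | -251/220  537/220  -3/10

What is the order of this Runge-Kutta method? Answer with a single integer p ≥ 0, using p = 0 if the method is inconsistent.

b = (-251/220, 537/220, -3/10)
c = (0, 2/3, 124/33)
Ac = (0, 0, 16/9)
Σ b_i: (-251/220)·1 + 537/220·1 + (-3/10)·1 = 1 ✓
b·c: 537/220·2/3 + (-3/10)·124/33 = 1/2 ✓
b·c²: 537/220·4/9 + (-3/10)·15376/1089 = -5719/1815 ≠ 1/3 ⇒ order 2.
b·Ac: (-3/10)·16/9 = -8/15 ≠ 1/6

2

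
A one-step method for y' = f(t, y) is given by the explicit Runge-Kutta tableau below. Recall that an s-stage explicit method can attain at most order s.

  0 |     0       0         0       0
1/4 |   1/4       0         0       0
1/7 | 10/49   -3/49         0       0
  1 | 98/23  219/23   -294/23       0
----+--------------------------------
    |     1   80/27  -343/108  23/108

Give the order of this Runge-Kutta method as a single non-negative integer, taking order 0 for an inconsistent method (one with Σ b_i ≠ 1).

4

b = (1, 80/27, -343/108, 23/108)
c = (0, 1/4, 1/7, 1)
Ac = (0, 0, -3/196, 51/92)
Σ b_i: 1·1 + 80/27·1 + (-343/108)·1 + 23/108·1 = 1 ✓
b·c: 80/27·1/4 + (-343/108)·1/7 + 23/108·1 = 1/2 ✓
b·c²: 80/27·1/16 + (-343/108)·1/49 + 23/108·1 = 1/3 ✓
b·Ac: (-343/108)·(-3/196) + 23/108·51/92 = 1/6 ✓
b·c³: 80/27·1/64 + (-343/108)·1/343 + 23/108·1 = 1/4 ✓
b·(c∘Ac): (-343/108)·(-3/1372) + 23/108·51/92 = 1/8 ✓
b·Ac²: (-343/108)·(-3/784) + 23/108·123/368 = 1/12 ✓
b·A²c: 23/108·9/46 = 1/24 ✓; 4 stages ⇒ order 4.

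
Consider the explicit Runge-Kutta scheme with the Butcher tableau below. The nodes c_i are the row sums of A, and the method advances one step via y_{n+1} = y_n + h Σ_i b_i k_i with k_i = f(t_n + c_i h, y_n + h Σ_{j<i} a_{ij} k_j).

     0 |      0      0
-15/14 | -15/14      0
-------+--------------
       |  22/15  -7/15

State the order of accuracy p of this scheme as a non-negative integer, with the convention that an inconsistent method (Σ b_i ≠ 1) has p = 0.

2

b = (22/15, -7/15)
c = (0, -15/14)
Σ b_i: 22/15·1 + (-7/15)·1 = 1 ✓
b·c: (-7/15)·(-15/14) = 1/2 ✓; 2 stages ⇒ order 2.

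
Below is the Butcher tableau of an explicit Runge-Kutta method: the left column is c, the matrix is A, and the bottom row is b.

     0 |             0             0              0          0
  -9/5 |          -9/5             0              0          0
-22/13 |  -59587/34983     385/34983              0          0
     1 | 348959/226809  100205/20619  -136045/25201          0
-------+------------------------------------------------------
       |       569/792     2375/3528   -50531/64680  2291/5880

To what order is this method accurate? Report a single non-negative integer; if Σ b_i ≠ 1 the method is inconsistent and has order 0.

b = (569/792, 2375/3528, -50531/64680, 2291/5880)
c = (0, -9/5, -22/13, 1)
Ac = (0, 0, -77/3887, 889/2291)
Σ b_i: 569/792·1 + 2375/3528·1 + (-50531/64680)·1 + 2291/5880·1 = 1 ✓
b·c: 2375/3528·(-9/5) + (-50531/64680)·(-22/13) + 2291/5880·1 = 1/2 ✓
b·c²: 2375/3528·81/25 + (-50531/64680)·484/169 + 2291/5880·1 = 1/3 ✓
b·Ac: (-50531/64680)·(-77/3887) + 2291/5880·889/2291 = 1/6 ✓
b·c³: 2375/3528·(-729/125) + (-50531/64680)·(-10648/2197) + 2291/5880·1 = 1/4 ✓
b·(c∘Ac): (-50531/64680)·1694/50531 + 2291/5880·889/2291 = 1/8 ✓
b·Ac²: (-50531/64680)·693/19435 + 2291/5880·3269/11455 = 1/12 ✓
b·A²c: 2291/5880·245/2291 = 1/24 ✓; 4 stages ⇒ order 4.

4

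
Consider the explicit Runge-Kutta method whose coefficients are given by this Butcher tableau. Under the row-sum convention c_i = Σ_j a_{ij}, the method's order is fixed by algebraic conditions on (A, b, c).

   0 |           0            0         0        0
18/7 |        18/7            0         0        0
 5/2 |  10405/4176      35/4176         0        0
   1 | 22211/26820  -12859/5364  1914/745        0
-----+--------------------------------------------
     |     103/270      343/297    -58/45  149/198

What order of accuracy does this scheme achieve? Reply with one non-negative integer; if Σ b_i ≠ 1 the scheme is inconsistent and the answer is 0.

b = (103/270, 343/297, -58/45, 149/198)
c = (0, 18/7, 5/2, 1)
Ac = (0, 0, 5/232, 77/298)
Σ b_i: 103/270·1 + 343/297·1 + (-58/45)·1 + 149/198·1 = 1 ✓
b·c: 343/297·18/7 + (-58/45)·5/2 + 149/198·1 = 1/2 ✓
b·c²: 343/297·324/49 + (-58/45)·25/4 + 149/198·1 = 1/3 ✓
b·Ac: (-58/45)·5/232 + 149/198·77/298 = 1/6 ✓
b·c³: 343/297·5832/343 + (-58/45)·125/8 + 149/198·1 = 1/4 ✓
b·(c∘Ac): (-58/45)·25/464 + 149/198·77/298 = 1/8 ✓
b·Ac²: (-58/45)·45/812 + 149/198·429/2086 = 1/12 ✓
b·A²c: 149/198·33/596 = 1/24 ✓; 4 stages ⇒ order 4.

4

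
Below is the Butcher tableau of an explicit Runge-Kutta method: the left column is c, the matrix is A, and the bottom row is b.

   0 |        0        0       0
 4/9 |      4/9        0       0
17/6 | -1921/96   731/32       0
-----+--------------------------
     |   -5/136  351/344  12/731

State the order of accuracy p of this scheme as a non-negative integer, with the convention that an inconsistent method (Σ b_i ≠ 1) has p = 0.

3

b = (-5/136, 351/344, 12/731)
c = (0, 4/9, 17/6)
Ac = (0, 0, 731/72)
Σ b_i: (-5/136)·1 + 351/344·1 + 12/731·1 = 1 ✓
b·c: 351/344·4/9 + 12/731·17/6 = 1/2 ✓
b·c²: 351/344·16/81 + 12/731·289/36 = 1/3 ✓
b·Ac: 12/731·731/72 = 1/6 ✓; 3 stages ⇒ order 3.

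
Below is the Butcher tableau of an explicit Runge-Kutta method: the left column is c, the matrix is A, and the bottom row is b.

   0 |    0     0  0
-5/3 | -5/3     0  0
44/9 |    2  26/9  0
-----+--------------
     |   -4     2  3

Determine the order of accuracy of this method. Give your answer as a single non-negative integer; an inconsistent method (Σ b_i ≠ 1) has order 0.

1

b = (-4, 2, 3)
c = (0, -5/3, 44/9)
Ac = (0, 0, -130/27)
Σ b_i: (-4)·1 + 2·1 + 3·1 = 1 ✓
b·c: 2·(-5/3) + 3·44/9 = 34/3 ≠ 1/2 ⇒ order 1.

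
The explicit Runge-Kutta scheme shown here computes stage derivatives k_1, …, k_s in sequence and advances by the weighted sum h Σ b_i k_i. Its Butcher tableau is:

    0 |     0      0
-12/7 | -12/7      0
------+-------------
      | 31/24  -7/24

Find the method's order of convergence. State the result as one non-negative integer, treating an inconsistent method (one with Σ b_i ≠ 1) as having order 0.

2

b = (31/24, -7/24)
c = (0, -12/7)
Σ b_i: 31/24·1 + (-7/24)·1 = 1 ✓
b·c: (-7/24)·(-12/7) = 1/2 ✓; 2 stages ⇒ order 2.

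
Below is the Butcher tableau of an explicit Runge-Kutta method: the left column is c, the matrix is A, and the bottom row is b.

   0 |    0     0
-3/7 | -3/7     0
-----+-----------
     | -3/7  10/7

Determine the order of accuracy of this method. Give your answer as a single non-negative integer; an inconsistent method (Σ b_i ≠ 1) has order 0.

1

b = (-3/7, 10/7)
c = (0, -3/7)
Σ b_i: (-3/7)·1 + 10/7·1 = 1 ✓
b·c: 10/7·(-3/7) = -30/49 ≠ 1/2 ⇒ order 1.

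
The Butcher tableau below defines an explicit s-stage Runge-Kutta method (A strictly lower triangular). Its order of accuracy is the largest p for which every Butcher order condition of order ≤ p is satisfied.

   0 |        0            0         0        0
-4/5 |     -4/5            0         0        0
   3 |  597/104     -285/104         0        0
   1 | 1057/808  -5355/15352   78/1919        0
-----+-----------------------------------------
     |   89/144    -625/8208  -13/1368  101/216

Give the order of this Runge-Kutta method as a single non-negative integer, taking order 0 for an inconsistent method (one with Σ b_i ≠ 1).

4

b = (89/144, -625/8208, -13/1368, 101/216)
c = (0, -4/5, 3, 1)
Ac = (0, 0, 57/26, 81/202)
Σ b_i: 89/144·1 + (-625/8208)·1 + (-13/1368)·1 + 101/216·1 = 1 ✓
b·c: (-625/8208)·(-4/5) + (-13/1368)·3 + 101/216·1 = 1/2 ✓
b·c²: (-625/8208)·16/25 + (-13/1368)·9 + 101/216·1 = 1/3 ✓
b·Ac: (-13/1368)·57/26 + 101/216·81/202 = 1/6 ✓
b·c³: (-625/8208)·(-64/125) + (-13/1368)·27 + 101/216·1 = 1/4 ✓
b·(c∘Ac): (-13/1368)·171/26 + 101/216·81/202 = 1/8 ✓
b·Ac²: (-13/1368)·(-114/65) + 101/216·72/505 = 1/12 ✓
b·A²c: 101/216·9/101 = 1/24 ✓; 4 stages ⇒ order 4.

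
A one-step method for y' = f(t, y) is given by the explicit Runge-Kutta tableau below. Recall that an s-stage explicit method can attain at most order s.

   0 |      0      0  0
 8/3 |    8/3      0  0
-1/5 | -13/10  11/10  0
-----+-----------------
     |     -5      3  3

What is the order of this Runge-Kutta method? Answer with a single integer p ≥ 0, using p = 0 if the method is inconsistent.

b = (-5, 3, 3)
c = (0, 8/3, -1/5)
Ac = (0, 0, 44/15)
Σ b_i: (-5)·1 + 3·1 + 3·1 = 1 ✓
b·c: 3·8/3 + 3·(-1/5) = 37/5 ≠ 1/2 ⇒ order 1.

1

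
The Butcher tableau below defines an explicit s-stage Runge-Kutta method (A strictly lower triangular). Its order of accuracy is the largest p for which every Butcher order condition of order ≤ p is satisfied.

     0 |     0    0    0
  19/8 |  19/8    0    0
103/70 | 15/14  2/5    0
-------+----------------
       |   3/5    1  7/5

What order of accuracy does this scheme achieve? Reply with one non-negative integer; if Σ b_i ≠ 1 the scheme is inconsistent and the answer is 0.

0

b = (3/5, 1, 7/5)
c = (0, 19/8, 103/70)
Ac = (0, 0, 19/20)
Σ b_i: 3/5·1 + 1·1 + 7/5·1 = 3 ≠ 1 ⇒ order 0.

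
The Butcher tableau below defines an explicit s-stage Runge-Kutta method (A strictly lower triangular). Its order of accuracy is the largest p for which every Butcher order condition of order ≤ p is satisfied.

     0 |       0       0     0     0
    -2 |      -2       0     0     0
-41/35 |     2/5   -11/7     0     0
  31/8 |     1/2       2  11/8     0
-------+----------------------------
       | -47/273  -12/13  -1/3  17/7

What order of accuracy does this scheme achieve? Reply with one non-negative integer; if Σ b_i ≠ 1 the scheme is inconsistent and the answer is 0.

1

b = (-47/273, -12/13, -1/3, 17/7)
c = (0, -2, -41/35, 31/8)
Ac = (0, 0, 22/7, -1571/280)
Σ b_i: (-47/273)·1 + (-12/13)·1 + (-1/3)·1 + 17/7·1 = 1 ✓
b·c: (-12/13)·(-2) + (-1/3)·(-41/35) + 17/7·31/8 = 127189/10920 ≠ 1/2 ⇒ order 1.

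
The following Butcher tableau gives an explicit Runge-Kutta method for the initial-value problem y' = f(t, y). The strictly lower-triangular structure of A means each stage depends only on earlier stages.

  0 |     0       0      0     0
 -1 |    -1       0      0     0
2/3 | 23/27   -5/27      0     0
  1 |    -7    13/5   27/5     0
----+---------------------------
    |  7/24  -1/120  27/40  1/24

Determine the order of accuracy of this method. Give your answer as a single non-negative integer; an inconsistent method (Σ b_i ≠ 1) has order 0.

4

b = (7/24, -1/120, 27/40, 1/24)
c = (0, -1, 2/3, 1)
Ac = (0, 0, 5/27, 1)
Σ b_i: 7/24·1 + (-1/120)·1 + 27/40·1 + 1/24·1 = 1 ✓
b·c: (-1/120)·(-1) + 27/40·2/3 + 1/24·1 = 1/2 ✓
b·c²: (-1/120)·1 + 27/40·4/9 + 1/24·1 = 1/3 ✓
b·Ac: 27/40·5/27 + 1/24·1 = 1/6 ✓
b·c³: (-1/120)·(-1) + 27/40·8/27 + 1/24·1 = 1/4 ✓
b·(c∘Ac): 27/40·10/81 + 1/24·1 = 1/8 ✓
b·Ac²: 27/40·(-5/27) + 1/24·5 = 1/12 ✓
b·A²c: 1/24·1 = 1/24 ✓; 4 stages ⇒ order 4.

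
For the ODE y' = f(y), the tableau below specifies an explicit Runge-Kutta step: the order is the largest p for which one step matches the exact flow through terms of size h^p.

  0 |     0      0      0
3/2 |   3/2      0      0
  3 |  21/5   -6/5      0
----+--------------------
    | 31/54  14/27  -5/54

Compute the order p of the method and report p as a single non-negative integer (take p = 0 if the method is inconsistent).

3

b = (31/54, 14/27, -5/54)
c = (0, 3/2, 3)
Ac = (0, 0, -9/5)
Σ b_i: 31/54·1 + 14/27·1 + (-5/54)·1 = 1 ✓
b·c: 14/27·3/2 + (-5/54)·3 = 1/2 ✓
b·c²: 14/27·9/4 + (-5/54)·9 = 1/3 ✓
b·Ac: (-5/54)·(-9/5) = 1/6 ✓; 3 stages ⇒ order 3.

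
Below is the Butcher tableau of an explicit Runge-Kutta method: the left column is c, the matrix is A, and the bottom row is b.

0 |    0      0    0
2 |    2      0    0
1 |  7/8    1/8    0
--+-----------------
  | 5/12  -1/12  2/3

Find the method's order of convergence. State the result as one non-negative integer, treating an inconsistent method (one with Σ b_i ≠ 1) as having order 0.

b = (5/12, -1/12, 2/3)
c = (0, 2, 1)
Ac = (0, 0, 1/4)
Σ b_i: 5/12·1 + (-1/12)·1 + 2/3·1 = 1 ✓
b·c: (-1/12)·2 + 2/3·1 = 1/2 ✓
b·c²: (-1/12)·4 + 2/3·1 = 1/3 ✓
b·Ac: 2/3·1/4 = 1/6 ✓; 3 stages ⇒ order 3.

3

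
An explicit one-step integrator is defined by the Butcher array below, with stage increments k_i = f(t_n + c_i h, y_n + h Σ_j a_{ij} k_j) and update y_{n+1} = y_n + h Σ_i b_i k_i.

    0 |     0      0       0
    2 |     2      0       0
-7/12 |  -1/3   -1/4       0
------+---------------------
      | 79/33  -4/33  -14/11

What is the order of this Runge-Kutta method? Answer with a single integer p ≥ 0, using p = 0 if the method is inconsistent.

b = (79/33, -4/33, -14/11)
c = (0, 2, -7/12)
Ac = (0, 0, -1/2)
Σ b_i: 79/33·1 + (-4/33)·1 + (-14/11)·1 = 1 ✓
b·c: (-4/33)·2 + (-14/11)·(-7/12) = 1/2 ✓
b·c²: (-4/33)·4 + (-14/11)·49/144 = -727/792 ≠ 1/3 ⇒ order 2.
b·Ac: (-14/11)·(-1/2) = 7/11 ≠ 1/6

2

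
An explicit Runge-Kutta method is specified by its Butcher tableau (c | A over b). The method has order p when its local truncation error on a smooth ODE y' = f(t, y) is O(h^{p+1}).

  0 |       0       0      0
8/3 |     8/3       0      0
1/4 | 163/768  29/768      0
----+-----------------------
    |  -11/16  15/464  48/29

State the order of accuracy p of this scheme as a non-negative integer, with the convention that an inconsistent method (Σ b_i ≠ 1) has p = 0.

b = (-11/16, 15/464, 48/29)
c = (0, 8/3, 1/4)
Ac = (0, 0, 29/288)
Σ b_i: (-11/16)·1 + 15/464·1 + 48/29·1 = 1 ✓
b·c: 15/464·8/3 + 48/29·1/4 = 1/2 ✓
b·c²: 15/464·64/9 + 48/29·1/16 = 1/3 ✓
b·Ac: 48/29·29/288 = 1/6 ✓; 3 stages ⇒ order 3.

3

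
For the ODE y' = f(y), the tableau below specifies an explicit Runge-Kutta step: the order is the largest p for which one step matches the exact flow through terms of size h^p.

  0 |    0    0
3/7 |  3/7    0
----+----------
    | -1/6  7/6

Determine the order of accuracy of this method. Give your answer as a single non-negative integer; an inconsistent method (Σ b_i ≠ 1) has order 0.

2

b = (-1/6, 7/6)
c = (0, 3/7)
Σ b_i: (-1/6)·1 + 7/6·1 = 1 ✓
b·c: 7/6·3/7 = 1/2 ✓; 2 stages ⇒ order 2.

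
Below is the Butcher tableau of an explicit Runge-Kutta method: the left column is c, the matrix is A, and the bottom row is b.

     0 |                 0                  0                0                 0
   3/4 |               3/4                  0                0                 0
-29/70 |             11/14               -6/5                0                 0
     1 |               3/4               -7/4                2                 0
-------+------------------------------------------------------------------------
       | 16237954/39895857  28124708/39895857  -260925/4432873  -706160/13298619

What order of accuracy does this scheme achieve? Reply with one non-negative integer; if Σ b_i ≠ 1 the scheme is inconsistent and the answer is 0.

b = (16237954/39895857, 28124708/39895857, -260925/4432873, -706160/13298619)
c = (0, 3/4, -29/70, 1)
Ac = (0, 0, -9/10, -1199/560)
Σ b_i: 16237954/39895857·1 + 28124708/39895857·1 + (-260925/4432873)·1 + (-706160/13298619)·1 = 1 ✓
b·c: 28124708/39895857·3/4 + (-260925/4432873)·(-29/70) + (-706160/13298619)·1 = 1/2 ✓
b·c²: 28124708/39895857·9/16 + (-260925/4432873)·841/4900 + (-706160/13298619)·1 = 1/3 ✓
b·Ac: (-260925/4432873)·(-9/10) + (-706160/13298619)·(-1199/560) = 1/6 ✓
b·c³: 28124708/39895857·27/64 + (-260925/4432873)·(-24389/343000) + (-706160/13298619)·1 = 1850540297/7447226640 ≠ 1/4 ⇒ order 3.
b·(c∘Ac): (-260925/4432873)·261/700 + (-706160/13298619)·(-1199/560) = 4880303/53194476 ≠ 1/8
b·Ac²: (-260925/4432873)·(-27/40) + (-706160/13298619)·(-50263/78400) = 274707761/3723613320 ≠ 1/12
b·A²c: (-706160/13298619)·(-9/5) = 423696/4432873 ≠ 1/24

3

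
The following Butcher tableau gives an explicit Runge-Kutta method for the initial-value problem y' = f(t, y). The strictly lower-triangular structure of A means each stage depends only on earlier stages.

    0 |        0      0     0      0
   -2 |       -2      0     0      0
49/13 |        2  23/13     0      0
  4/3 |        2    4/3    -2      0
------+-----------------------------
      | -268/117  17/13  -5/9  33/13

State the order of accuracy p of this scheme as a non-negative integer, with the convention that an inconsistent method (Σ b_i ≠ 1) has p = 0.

1

b = (-268/117, 17/13, -5/9, 33/13)
c = (0, -2, 49/13, 4/3)
Ac = (0, 0, -46/13, -398/39)
Σ b_i: (-268/117)·1 + 17/13·1 + (-5/9)·1 + 33/13·1 = 1 ✓
b·c: 17/13·(-2) + (-5/9)·49/13 + 33/13·4/3 = -155/117 ≠ 1/2 ⇒ order 1.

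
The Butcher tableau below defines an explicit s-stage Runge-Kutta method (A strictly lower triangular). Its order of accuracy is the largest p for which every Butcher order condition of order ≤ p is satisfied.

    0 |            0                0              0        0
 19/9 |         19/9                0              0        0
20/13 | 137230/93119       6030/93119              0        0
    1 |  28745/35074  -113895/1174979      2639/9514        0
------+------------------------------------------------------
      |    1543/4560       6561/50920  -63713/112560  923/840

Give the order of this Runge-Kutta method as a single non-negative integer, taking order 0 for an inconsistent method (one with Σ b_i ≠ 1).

b = (1543/4560, 6561/50920, -63713/112560, 923/840)
c = (0, 19/9, 20/13, 1)
Ac = (0, 0, 670/4901, 205/923)
Σ b_i: 1543/4560·1 + 6561/50920·1 + (-63713/112560)·1 + 923/840·1 = 1 ✓
b·c: 6561/50920·19/9 + (-63713/112560)·20/13 + 923/840·1 = 1/2 ✓
b·c²: 6561/50920·361/81 + (-63713/112560)·400/169 + 923/840·1 = 1/3 ✓
b·Ac: (-63713/112560)·670/4901 + 923/840·205/923 = 1/6 ✓
b·c³: 6561/50920·6859/729 + (-63713/112560)·8000/2197 + 923/840·1 = 1/4 ✓
b·(c∘Ac): (-63713/112560)·13400/63713 + 923/840·205/923 = 1/8 ✓
b·Ac²: (-63713/112560)·12730/44109 + 923/840·1865/8307 = 1/12 ✓
b·A²c: 923/840·35/923 = 1/24 ✓; 4 stages ⇒ order 4.

4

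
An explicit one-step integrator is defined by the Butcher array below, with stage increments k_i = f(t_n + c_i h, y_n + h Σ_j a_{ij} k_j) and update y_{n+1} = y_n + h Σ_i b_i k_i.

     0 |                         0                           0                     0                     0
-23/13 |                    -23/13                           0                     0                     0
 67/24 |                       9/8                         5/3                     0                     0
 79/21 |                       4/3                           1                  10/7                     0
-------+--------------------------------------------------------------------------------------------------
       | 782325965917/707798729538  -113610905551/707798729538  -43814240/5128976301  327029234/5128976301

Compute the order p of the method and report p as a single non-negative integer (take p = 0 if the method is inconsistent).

3

b = (782325965917/707798729538, -113610905551/707798729538, -43814240/5128976301, 327029234/5128976301)
c = (0, -23/13, 67/24, 79/21)
Ac = (0, 0, -115/39, 2423/1092)
Σ b_i: 782325965917/707798729538·1 + (-113610905551/707798729538)·1 + (-43814240/5128976301)·1 + 327029234/5128976301·1 = 1 ✓
b·c: (-113610905551/707798729538)·(-23/13) + (-43814240/5128976301)·67/24 + 327029234/5128976301·79/21 = 1/2 ✓
b·c²: (-113610905551/707798729538)·529/169 + (-43814240/5128976301)·4489/576 + 327029234/5128976301·6241/441 = 1/3 ✓
b·Ac: (-43814240/5128976301)·(-115/39) + 327029234/5128976301·2423/1092 = 1/6 ✓
b·c³: (-113610905551/707798729538)·(-12167/2197) + (-43814240/5128976301)·300763/13824 + 327029234/5128976301·493039/9261 = 118028444759203/28804330906416 ≠ 1/4 ⇒ order 3.
b·(c∘Ac): (-43814240/5128976301)·(-7705/936) + 327029234/5128976301·191417/22932 = 723162025561/1200180454434 ≠ 1/8
b·Ac²: (-43814240/5128976301)·2645/507 + 327029234/5128976301·4859669/340704 = 8304267295703/9601443635472 ≠ 1/12
b·A²c: 327029234/5128976301·(-1150/273) = -53726231300/200030075739 ≠ 1/24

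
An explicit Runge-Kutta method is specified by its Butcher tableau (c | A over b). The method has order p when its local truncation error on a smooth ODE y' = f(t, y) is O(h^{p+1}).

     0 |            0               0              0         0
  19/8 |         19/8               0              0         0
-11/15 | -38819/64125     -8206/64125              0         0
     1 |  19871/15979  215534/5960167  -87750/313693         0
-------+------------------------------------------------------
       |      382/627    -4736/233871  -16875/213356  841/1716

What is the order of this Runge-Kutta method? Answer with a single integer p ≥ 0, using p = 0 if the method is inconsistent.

b = (382/627, -4736/233871, -16875/213356, 841/1716)
c = (0, 19/8, -11/15, 1)
Ac = (0, 0, -4103/13500, 979/3364)
Σ b_i: 382/627·1 + (-4736/233871)·1 + (-16875/213356)·1 + 841/1716·1 = 1 ✓
b·c: (-4736/233871)·19/8 + (-16875/213356)·(-11/15) + 841/1716·1 = 1/2 ✓
b·c²: (-4736/233871)·361/64 + (-16875/213356)·121/225 + 841/1716·1 = 1/3 ✓
b·Ac: (-16875/213356)·(-4103/13500) + 841/1716·979/3364 = 1/6 ✓
b·c³: (-4736/233871)·6859/512 + (-16875/213356)·(-1331/3375) + 841/1716·1 = 1/4 ✓
b·(c∘Ac): (-16875/213356)·45133/202500 + 841/1716·979/3364 = 1/8 ✓
b·Ac²: (-16875/213356)·(-77957/108000) + 841/1716·1441/26912 = 1/12 ✓
b·A²c: 841/1716·143/1682 = 1/24 ✓; 4 stages ⇒ order 4.

4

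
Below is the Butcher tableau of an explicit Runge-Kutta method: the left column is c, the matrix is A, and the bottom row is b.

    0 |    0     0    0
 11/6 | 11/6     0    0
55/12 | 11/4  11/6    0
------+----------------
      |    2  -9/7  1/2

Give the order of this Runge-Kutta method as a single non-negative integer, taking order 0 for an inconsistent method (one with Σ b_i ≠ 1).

b = (2, -9/7, 1/2)
c = (0, 11/6, 55/12)
Ac = (0, 0, 121/36)
Σ b_i: 2·1 + (-9/7)·1 + 1/2·1 = 17/14 ≠ 1 ⇒ order 0.

0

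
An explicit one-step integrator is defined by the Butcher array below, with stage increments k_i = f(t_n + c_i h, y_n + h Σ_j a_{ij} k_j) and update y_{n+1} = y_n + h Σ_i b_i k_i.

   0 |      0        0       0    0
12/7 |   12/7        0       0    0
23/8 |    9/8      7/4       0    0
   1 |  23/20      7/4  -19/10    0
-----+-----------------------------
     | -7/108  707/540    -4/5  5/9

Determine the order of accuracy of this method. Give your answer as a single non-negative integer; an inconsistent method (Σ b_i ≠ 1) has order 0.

2

b = (-7/108, 707/540, -4/5, 5/9)
c = (0, 12/7, 23/8, 1)
Ac = (0, 0, 3, -197/80)
Σ b_i: (-7/108)·1 + 707/540·1 + (-4/5)·1 + 5/9·1 = 1 ✓
b·c: 707/540·12/7 + (-4/5)·23/8 + 5/9·1 = 1/2 ✓
b·c²: 707/540·144/49 + (-4/5)·529/64 + 5/9·1 = -2227/1008 ≠ 1/3 ⇒ order 2.
b·Ac: (-4/5)·3 + 5/9·(-197/80) = -2713/720 ≠ 1/6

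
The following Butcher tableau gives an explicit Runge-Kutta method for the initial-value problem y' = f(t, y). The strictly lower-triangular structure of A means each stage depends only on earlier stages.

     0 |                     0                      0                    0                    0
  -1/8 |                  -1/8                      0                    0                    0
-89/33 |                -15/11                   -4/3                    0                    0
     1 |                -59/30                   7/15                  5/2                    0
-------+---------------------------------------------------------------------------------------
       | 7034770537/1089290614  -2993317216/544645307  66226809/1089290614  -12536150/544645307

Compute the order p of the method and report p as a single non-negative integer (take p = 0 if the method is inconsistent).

b = (7034770537/1089290614, -2993317216/544645307, 66226809/1089290614, -12536150/544645307)
c = (0, -1/8, -89/33, 1)
Ac = (0, 0, 1/6, -8977/1320)
Σ b_i: 7034770537/1089290614·1 + (-2993317216/544645307)·1 + 66226809/1089290614·1 + (-12536150/544645307)·1 = 1 ✓
b·c: (-2993317216/544645307)·(-1/8) + 66226809/1089290614·(-89/33) + (-12536150/544645307)·1 = 1/2 ✓
b·c²: (-2993317216/544645307)·1/64 + 66226809/1089290614·7921/1089 + (-12536150/544645307)·1 = 1/3 ✓
b·Ac: 66226809/1089290614·1/6 + (-12536150/544645307)·(-8977/1320) = 1/6 ✓
b·c³: (-2993317216/544645307)·(-1/512) + 66226809/1089290614·(-704969/35937) + (-12536150/544645307)·1 = -1039529960599/862718166288 ≠ 1/4 ⇒ order 3.
b·(c∘Ac): 66226809/1089290614·(-89/198) + (-12536150/544645307)·(-8977/1320) = 70371009/544645307 ≠ 1/8
b·Ac²: 66226809/1089290614·(-1/48) + (-12536150/544645307)·6339341/348480 = -362324240881/862718166288 ≠ 1/12
b·A²c: (-12536150/544645307)·5/12 = -31340375/3267871842 ≠ 1/24

3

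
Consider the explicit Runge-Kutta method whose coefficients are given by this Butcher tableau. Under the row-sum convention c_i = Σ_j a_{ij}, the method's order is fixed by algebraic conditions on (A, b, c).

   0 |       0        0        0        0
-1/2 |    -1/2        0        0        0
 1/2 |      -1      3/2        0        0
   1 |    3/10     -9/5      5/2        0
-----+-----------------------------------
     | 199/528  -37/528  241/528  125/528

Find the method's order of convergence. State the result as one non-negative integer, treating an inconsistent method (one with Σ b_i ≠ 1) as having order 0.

3

b = (199/528, -37/528, 241/528, 125/528)
c = (0, -1/2, 1/2, 1)
Ac = (0, 0, -3/4, 43/20)
Σ b_i: 199/528·1 + (-37/528)·1 + 241/528·1 + 125/528·1 = 1 ✓
b·c: (-37/528)·(-1/2) + 241/528·1/2 + 125/528·1 = 1/2 ✓
b·c²: (-37/528)·1/4 + 241/528·1/4 + 125/528·1 = 1/3 ✓
b·Ac: 241/528·(-3/4) + 125/528·43/20 = 1/6 ✓
b·c³: (-37/528)·(-1/8) + 241/528·1/8 + 125/528·1 = 213/704 ≠ 1/4 ⇒ order 3.
b·(c∘Ac): 241/528·(-3/8) + 125/528·43/20 = 1427/4224 ≠ 1/8
b·Ac²: 241/528·3/8 + 125/528·7/40 = 449/2112 ≠ 1/12
b·A²c: 125/528·(-15/8) = -625/1408 ≠ 1/24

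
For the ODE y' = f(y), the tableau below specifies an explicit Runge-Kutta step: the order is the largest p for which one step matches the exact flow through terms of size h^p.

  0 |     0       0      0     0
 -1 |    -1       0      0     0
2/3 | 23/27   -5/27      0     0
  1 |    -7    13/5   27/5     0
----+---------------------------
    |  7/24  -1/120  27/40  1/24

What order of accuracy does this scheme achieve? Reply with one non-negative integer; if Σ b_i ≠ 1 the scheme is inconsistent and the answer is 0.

4

b = (7/24, -1/120, 27/40, 1/24)
c = (0, -1, 2/3, 1)
Ac = (0, 0, 5/27, 1)
Σ b_i: 7/24·1 + (-1/120)·1 + 27/40·1 + 1/24·1 = 1 ✓
b·c: (-1/120)·(-1) + 27/40·2/3 + 1/24·1 = 1/2 ✓
b·c²: (-1/120)·1 + 27/40·4/9 + 1/24·1 = 1/3 ✓
b·Ac: 27/40·5/27 + 1/24·1 = 1/6 ✓
b·c³: (-1/120)·(-1) + 27/40·8/27 + 1/24·1 = 1/4 ✓
b·(c∘Ac): 27/40·10/81 + 1/24·1 = 1/8 ✓
b·Ac²: 27/40·(-5/27) + 1/24·5 = 1/12 ✓
b·A²c: 1/24·1 = 1/24 ✓; 4 stages ⇒ order 4.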